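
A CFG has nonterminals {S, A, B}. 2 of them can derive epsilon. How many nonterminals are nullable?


Nonterminals: {S, A, B}
A nonterminal is nullable if it can derive epsilon
Counting nullable nonterminals: 2
Total nullable = 2

2


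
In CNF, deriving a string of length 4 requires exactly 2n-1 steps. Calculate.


Chomsky Normal Form derivation:
String length n = 4
Each step either:
  - Splits a nonterminal into two (n-1 such steps)
  - Converts a nonterminal to terminal (n such steps)
Total = (n-1) + n = 2n - 1
= 2(4) - 1
= 8 - 1
= 7

7


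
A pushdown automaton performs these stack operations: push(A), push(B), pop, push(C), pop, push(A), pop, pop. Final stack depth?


Tracing stack operations:
  push(A) -> stack = [A], depth=1
  push(B) -> stack = [A,B], depth=2
  pop -> removed B, stack = [A], depth=1
  push(C) -> stack = [A,C], depth=2
  pop -> removed C, stack = [A], depth=1
  push(A) -> stack = [A,A], depth=2
  pop -> removed A, stack = [A], depth=1
  pop -> removed A, stack = [], depth=0
Final depth = 0

0


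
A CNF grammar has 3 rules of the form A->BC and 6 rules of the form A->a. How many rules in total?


CNF allows two rule forms:
  A -> BC (binary): 3 rules
  A -> a (terminal): 6 rules
Total = 3 + 6 = 9

9


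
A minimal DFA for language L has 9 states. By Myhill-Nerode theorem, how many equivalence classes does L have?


Myhill-Nerode theorem:
Number of equivalence classes = number of states in minimal DFA
Minimal DFA states = 9
Therefore equivalence classes = 9

9


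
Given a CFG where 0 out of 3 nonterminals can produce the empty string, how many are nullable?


Nonterminals: {S, A, B}
A nonterminal is nullable if it can derive epsilon
Counting nullable nonterminals: 0
Total nullable = 0

0


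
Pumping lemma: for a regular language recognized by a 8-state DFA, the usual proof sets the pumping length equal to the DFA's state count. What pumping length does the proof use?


Pumping lemma for regular languages (standard proof):
Take p = |Q|, the number of DFA states.
Any string of length >= |Q| passes through |Q|+1 states while reading its first |Q| symbols,
so by pigeonhole some state repeats, giving the loop that can be pumped.
Here |Q| = 8
Therefore the proof uses p = 8

8


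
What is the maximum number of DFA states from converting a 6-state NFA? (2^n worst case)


NFA has 6 states
Subset construction: each DFA state = subset of NFA states
Maximum subsets = 2^6
2^6 = 64

64


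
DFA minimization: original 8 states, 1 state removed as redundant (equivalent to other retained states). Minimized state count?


Original DFA: 8 states
Redundant states removed: 1
Minimized states = original - removed
= 8 - 1
= 7

7


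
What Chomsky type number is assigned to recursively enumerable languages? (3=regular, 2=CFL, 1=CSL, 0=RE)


Chomsky hierarchy levels:
  Type 3: Regular (DFA/NFA/regex)
  Type 2: Context-free (PDA)
  Type 1: Context-sensitive
  Type 0: Recursively enumerable (TM)
'recursively enumerable' corresponds to Type 0

0


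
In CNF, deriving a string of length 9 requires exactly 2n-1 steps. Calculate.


Chomsky Normal Form derivation:
String length n = 9
Each step either:
  - Splits a nonterminal into two (n-1 such steps)
  - Converts a nonterminal to terminal (n such steps)
Total = (n-1) + n = 2n - 1
= 2(9) - 1
= 18 - 1
= 17

17


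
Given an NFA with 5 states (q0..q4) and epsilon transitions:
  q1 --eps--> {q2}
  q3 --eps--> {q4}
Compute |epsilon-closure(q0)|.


Starting from q0
Initialize closure = {q0}
q0 has no outgoing epsilon transitions -> nothing to add
Final closure: {q0}
Size = 1

1


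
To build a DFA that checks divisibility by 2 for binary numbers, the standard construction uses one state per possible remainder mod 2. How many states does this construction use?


Divisibility by 2 is tracked via the remainder mod 2: 0, 1, ..., 1
The construction assigns one state to each remainder
Number of remainders = 2

2


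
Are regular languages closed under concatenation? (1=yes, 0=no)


Regular languages are closed under all standard operations:
- Union: Yes (product construction)
- Intersection: Yes (product construction)
- Complement: Yes (swap accept/reject)
- Concatenation: Yes (NFA construction)
Operation: concatenation -> Closed

1


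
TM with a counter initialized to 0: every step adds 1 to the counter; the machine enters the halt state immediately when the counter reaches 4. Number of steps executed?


Counter starts at 0. Counting sequence:
  Step 1: counter = 1
  Step 2: counter = 2
  Step 3: counter = 3
  Step 4: counter = 4
Counter reached 4 -> halt
Total steps = 4

4


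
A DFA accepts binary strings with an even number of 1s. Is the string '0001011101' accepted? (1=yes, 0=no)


DFA has 2 states: q_even (start, accept=yes) and q_odd
Processing string '0001011101' character by character:
  Position 0: read '0', 1-count=0 -> q_even (no change)
  Position 1: read '0', 1-count=0 -> q_even (no change)
  Position 2: read '0', 1-count=0 -> q_even (no change)
  Position 3: read '1', 1-count=1 -> q_odd
  Position 4: read '0', 1-count=1 -> q_odd (no change)
  Position 5: read '1', 1-count=2 -> q_even
  Position 6: read '1', 1-count=3 -> q_odd
  Position 7: read '1', 1-count=4 -> q_even
  Position 8: read '0', 1-count=4 -> q_even (no change)
  Position 9: read '1', 1-count=5 -> q_odd
Final state: q_odd, total 1s = 5 (odd); the DFA requires an even count -> reject

0


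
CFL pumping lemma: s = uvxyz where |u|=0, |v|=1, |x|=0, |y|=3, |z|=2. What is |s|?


|s| = |u| + |v| + |x| + |y| + |z|
= 0 + 1 + 0 + 3 + 2
= 1 + 0 + 5
= 1 + 5
= 6

6


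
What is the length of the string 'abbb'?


String: 'abbb'
Counting characters:
  'a' appears 1 time(s)
  'b' appears 3 time(s)
Total length = 1 + 3 = 4

4


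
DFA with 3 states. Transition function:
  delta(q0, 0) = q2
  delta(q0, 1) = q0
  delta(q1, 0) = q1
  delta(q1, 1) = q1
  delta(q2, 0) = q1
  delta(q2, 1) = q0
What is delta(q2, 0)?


Looking up transition function:
delta(q2, 0) in the table
Row: q2, Column: 0
Result: q1

q1


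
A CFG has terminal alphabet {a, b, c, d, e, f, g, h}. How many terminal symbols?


Terminal symbols: a, b, c, d, e, f, g, h
Counting each: a (#1), b (#2), c (#3), d (#4), e (#5), f (#6), g (#7), h (#8)
Total = 8

8


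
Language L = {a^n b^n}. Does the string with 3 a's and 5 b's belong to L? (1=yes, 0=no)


Language requires equal numbers of a's and b's
PDA pushes for each 'a', pops for each 'b'
Number of a's = 3
Number of b's = 5
3 != 5 -> Reject

0


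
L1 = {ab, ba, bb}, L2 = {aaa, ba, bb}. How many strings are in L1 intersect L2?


L1 = {ab, ba, bb}
L2 = {aaa, ba, bb}
Checking each string in L1 against L2:
  'ab': in L2? No
  'ba': in L2? Yes
  'bb': in L2? Yes
Intersection = {ba, bb}
|L1 ∩ L2| = 2

2


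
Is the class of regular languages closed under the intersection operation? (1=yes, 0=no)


Regular languages are closed under:
- Union (DFA product construction)
- Intersection (DFA product construction)
- Complement (swap accept/reject states)
- Concatenation (NFA construction)
- Kleene star (NFA construction)
intersection is in this list
Therefore: closed

1


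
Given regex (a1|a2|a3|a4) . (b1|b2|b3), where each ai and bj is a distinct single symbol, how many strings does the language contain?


First group: 4 alternatives
Second group: 3 alternatives
Concatenation: each choice from group 1 pairs with each from group 2
Total = 4 x 3 = 12

12


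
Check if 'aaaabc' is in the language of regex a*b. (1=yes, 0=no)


Pattern: a*b
String: 'aaaabc'
Pattern requires: zero or more 'a's followed by exactly one 'b'
Found 4 leading 'a's
Remaining: 'bc'
Remaining is not 'b' -> no match
Result: 0

0


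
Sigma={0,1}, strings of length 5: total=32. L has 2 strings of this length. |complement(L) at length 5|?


Alphabet: {0,1}
String length: 5
Total strings of length 5 = 2^5 = 32
Strings in L = 2
Complement = total - |L|
= 32 - 2
= 30

30


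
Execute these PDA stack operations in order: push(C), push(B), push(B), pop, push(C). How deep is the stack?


Tracing stack operations:
  push(C) -> stack = [C], depth=1
  push(B) -> stack = [C,B], depth=2
  push(B) -> stack = [C,B,B], depth=3
  pop -> removed B, stack = [C,B], depth=2
  push(C) -> stack = [C,B,C], depth=3
Final depth = 3

3


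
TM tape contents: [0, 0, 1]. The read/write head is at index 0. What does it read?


Tape: [0, 0, 1]
Positions: 0 1 2
Values:    0 0 1
Head at position 0
tape[0] = 0

0


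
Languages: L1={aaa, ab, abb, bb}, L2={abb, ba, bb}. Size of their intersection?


L1 = {aaa, ab, abb, bb}
L2 = {abb, ba, bb}
Checking each string in L1 against L2:
  'aaa': in L2? No
  'ab': in L2? No
  'abb': in L2? Yes
  'bb': in L2? Yes
Intersection = {abb, bb}
|L1 ∩ L2| = 2

2


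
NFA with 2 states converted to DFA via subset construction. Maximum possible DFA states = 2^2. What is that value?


NFA has 2 states
Subset construction: each DFA state = subset of NFA states
Maximum subsets = 2^2
2^2 = 4

4


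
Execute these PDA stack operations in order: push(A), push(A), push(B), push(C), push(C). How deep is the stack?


Tracing stack operations:
  push(A) -> stack = [A], depth=1
  push(A) -> stack = [A,A], depth=2
  push(B) -> stack = [A,A,B], depth=3
  push(C) -> stack = [A,A,B,C], depth=4
  push(C) -> stack = [A,A,B,C,C], depth=5
Final depth = 5

5


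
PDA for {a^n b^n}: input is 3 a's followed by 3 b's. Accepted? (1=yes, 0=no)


Language requires equal numbers of a's and b's
PDA pushes for each 'a', pops for each 'b'
Number of a's = 3
Number of b's = 3
3 == 3 -> Accept

1


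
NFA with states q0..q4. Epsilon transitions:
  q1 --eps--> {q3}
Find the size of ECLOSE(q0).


Starting from q0
Initialize closure = {q0}
q0 has no outgoing epsilon transitions -> nothing to add
Final closure: {q0}
Size = 1

1


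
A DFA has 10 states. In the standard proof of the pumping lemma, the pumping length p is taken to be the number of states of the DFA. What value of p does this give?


Pumping lemma for regular languages (standard proof):
Take p = |Q|, the number of DFA states.
Any string of length >= |Q| passes through |Q|+1 states while reading its first |Q| symbols,
so by pigeonhole some state repeats, giving the loop that can be pumped.
Here |Q| = 10
Therefore the proof uses p = 10

10


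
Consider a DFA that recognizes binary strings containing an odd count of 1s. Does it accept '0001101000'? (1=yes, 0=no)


DFA has 2 states: q_even (start, accept=no) and q_odd
Processing string '0001101000' character by character:
  Position 0: read '0', 1-count=0 -> q_even (no change)
  Position 1: read '0', 1-count=0 -> q_even (no change)
  Position 2: read '0', 1-count=0 -> q_even (no change)
  Position 3: read '1', 1-count=1 -> q_odd
  Position 4: read '1', 1-count=2 -> q_even
  Position 5: read '0', 1-count=2 -> q_even (no change)
  Position 6: read '1', 1-count=3 -> q_odd
  Position 7: read '0', 1-count=3 -> q_odd (no change)
  Position 8: read '0', 1-count=3 -> q_odd (no change)
  Position 9: read '0', 1-count=3 -> q_odd (no change)
Final state: q_odd, total 1s = 3 (odd); the DFA requires an odd count -> accept

1


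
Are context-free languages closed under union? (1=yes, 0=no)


CFL closure properties:
  Closed under: union, concatenation, Kleene star
  NOT closed under: intersection, complement
Operation 'union' is in closed list -> Yes (closed)

1


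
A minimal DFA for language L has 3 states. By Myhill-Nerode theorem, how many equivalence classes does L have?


Myhill-Nerode theorem:
Number of equivalence classes = number of states in minimal DFA
Minimal DFA states = 3
Therefore equivalence classes = 3

3


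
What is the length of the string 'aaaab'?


String: 'aaaab'
Counting characters:
  'a' appears 4 time(s)
  'b' appears 1 time(s)
Total length = 4 + 1 = 5

5


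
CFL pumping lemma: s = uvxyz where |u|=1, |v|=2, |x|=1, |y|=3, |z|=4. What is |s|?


|s| = |u| + |v| + |x| + |y| + |z|
= 1 + 2 + 1 + 3 + 4
= 3 + 1 + 7
= 4 + 7
= 11

11


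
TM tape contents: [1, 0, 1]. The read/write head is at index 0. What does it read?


Tape: [1, 0, 1]
Positions: 0 1 2
Values:    1 0 1
Head at position 0
tape[0] = 1

1


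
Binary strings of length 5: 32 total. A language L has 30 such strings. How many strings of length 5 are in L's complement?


Alphabet: {0,1}
String length: 5
Total strings of length 5 = 2^5 = 32
Strings in L = 30
Complement = total - |L|
= 32 - 30
= 2

2


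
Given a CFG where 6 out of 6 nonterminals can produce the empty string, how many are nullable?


Nonterminals: {S, A, B, C, D, E}
A nonterminal is nullable if it can derive epsilon
Counting nullable nonterminals: 6
Total nullable = 6

6


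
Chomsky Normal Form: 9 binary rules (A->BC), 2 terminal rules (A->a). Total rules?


CNF allows two rule forms:
  A -> BC (binary): 9 rules
  A -> a (terminal): 2 rules
Total = 9 + 2 = 11

11


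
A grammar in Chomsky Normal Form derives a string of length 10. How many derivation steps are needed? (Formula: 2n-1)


Chomsky Normal Form derivation:
String length n = 10
Each step either:
  - Splits a nonterminal into two (n-1 such steps)
  - Converts a nonterminal to terminal (n such steps)
Total = (n-1) + n = 2n - 1
= 2(10) - 1
= 20 - 1
= 19

19


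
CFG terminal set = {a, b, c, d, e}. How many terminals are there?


Terminal symbols: a, b, c, d, e
Counting each: a (#1), b (#2), c (#3), d (#4), e (#5)
Total = 5

5


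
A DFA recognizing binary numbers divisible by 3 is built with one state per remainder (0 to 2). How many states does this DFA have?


Divisibility by 3 is tracked via the remainder mod 3: 0, 1, ..., 2
The construction assigns one state to each remainder
Number of remainders = 3

3


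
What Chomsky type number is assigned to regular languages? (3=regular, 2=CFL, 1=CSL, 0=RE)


Chomsky hierarchy levels:
  Type 3: Regular (DFA/NFA/regex)
  Type 2: Context-free (PDA)
  Type 1: Context-sensitive
  Type 0: Recursively enumerable (TM)
'regular' corresponds to Type 3

3


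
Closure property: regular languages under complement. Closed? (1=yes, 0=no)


Regular languages are closed under:
- Union (DFA product construction)
- Intersection (DFA product construction)
- Complement (swap accept/reject states)
- Concatenation (NFA construction)
- Kleene star (NFA construction)
complement is in this list
Therefore: closed

1


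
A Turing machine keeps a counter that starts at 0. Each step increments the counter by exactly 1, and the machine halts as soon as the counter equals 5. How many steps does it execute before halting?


Counter starts at 0. Counting sequence:
  Step 1: counter = 1
  Step 2: counter = 2
  Step 3: counter = 3
  Step 4: counter = 4
  Step 5: counter = 5
Counter reached 5 -> halt
Total steps = 5

5


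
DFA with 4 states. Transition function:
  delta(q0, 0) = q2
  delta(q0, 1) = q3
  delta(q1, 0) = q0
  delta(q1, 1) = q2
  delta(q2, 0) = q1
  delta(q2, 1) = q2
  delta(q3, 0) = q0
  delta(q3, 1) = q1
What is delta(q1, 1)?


Looking up transition function:
delta(q1, 1) in the table
Row: q1, Column: 1
Result: q2

q2


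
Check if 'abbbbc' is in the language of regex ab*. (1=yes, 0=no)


Pattern: ab*
String: 'abbbbc'
Pattern requires: exactly one 'a' followed by zero or more 'b's
First char is 'a' -> OK
Rest 'bbbbc': all b's? No
Result: 0

0


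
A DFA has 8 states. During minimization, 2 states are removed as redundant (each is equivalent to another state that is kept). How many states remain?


Original DFA: 8 states
Redundant states removed: 2
Minimized states = original - removed
= 8 - 2
= 6

6


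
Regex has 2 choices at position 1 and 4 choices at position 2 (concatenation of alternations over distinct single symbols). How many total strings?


First group: 2 alternatives
Second group: 4 alternatives
Concatenation: each choice from group 1 pairs with each from group 2
Total = 2 x 4 = 8

8


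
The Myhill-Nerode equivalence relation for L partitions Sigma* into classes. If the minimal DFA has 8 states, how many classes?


Myhill-Nerode theorem:
Number of equivalence classes = number of states in minimal DFA
Minimal DFA states = 8
Therefore equivalence classes = 8

8


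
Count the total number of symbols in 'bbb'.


String: 'bbb'
Counting characters:
  'b' appears 3 time(s)
Total length = 0 + 3 = 3

3


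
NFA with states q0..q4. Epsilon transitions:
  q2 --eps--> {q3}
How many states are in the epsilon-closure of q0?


Starting from q0
Initialize closure = {q0}
q0 has no outgoing epsilon transitions -> nothing to add
Final closure: {q0}
Size = 1

1


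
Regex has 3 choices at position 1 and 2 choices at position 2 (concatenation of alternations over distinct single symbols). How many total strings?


First group: 3 alternatives
Second group: 2 alternatives
Concatenation: each choice from group 1 pairs with each from group 2
Total = 3 x 2 = 6

6


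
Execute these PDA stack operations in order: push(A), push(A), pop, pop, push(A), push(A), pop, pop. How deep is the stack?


Tracing stack operations:
  push(A) -> stack = [A], depth=1
  push(A) -> stack = [A,A], depth=2
  pop -> removed A, stack = [A], depth=1
  pop -> removed A, stack = [], depth=0
  push(A) -> stack = [A], depth=1
  push(A) -> stack = [A,A], depth=2
  pop -> removed A, stack = [A], depth=1
  pop -> removed A, stack = [], depth=0
Final depth = 0

0


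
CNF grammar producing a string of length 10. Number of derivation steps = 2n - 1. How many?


Chomsky Normal Form derivation:
String length n = 10
Each step either:
  - Splits a nonterminal into two (n-1 such steps)
  - Converts a nonterminal to terminal (n such steps)
Total = (n-1) + n = 2n - 1
= 2(10) - 1
= 20 - 1
= 19

19


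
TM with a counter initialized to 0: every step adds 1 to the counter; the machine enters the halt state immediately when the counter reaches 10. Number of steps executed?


Counter starts at 0. Counting sequence:
  Step 1: counter = 1
  Step 2: counter = 2
  Step 3: counter = 3
  Step 4: counter = 4
  Step 5: counter = 5
  Step 6: counter = 6
  ...
  Step 10: counter = 10
Counter reached 10 -> halt
Total steps = 10

10


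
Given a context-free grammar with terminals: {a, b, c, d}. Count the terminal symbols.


Terminal symbols: a, b, c, d
Counting each: a (#1), b (#2), c (#3), d (#4)
Total = 4

4


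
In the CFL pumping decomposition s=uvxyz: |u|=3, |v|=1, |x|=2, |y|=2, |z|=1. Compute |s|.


|s| = |u| + |v| + |x| + |y| + |z|
= 3 + 1 + 2 + 2 + 1
= 4 + 2 + 3
= 6 + 3
= 9

9


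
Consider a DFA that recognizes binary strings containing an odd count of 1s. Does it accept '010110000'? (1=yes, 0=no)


DFA has 2 states: q_even (start, accept=no) and q_odd
Processing string '010110000' character by character:
  Position 0: read '0', 1-count=0 -> q_even (no change)
  Position 1: read '1', 1-count=1 -> q_odd
  Position 2: read '0', 1-count=1 -> q_odd (no change)
  Position 3: read '1', 1-count=2 -> q_even
  Position 4: read '1', 1-count=3 -> q_odd
  Position 5: read '0', 1-count=3 -> q_odd (no change)
  Position 6: read '0', 1-count=3 -> q_odd (no change)
  Position 7: read '0', 1-count=3 -> q_odd (no change)
  Position 8: read '0', 1-count=3 -> q_odd (no change)
Final state: q_odd, total 1s = 3 (odd); the DFA requires an odd count -> accept

1


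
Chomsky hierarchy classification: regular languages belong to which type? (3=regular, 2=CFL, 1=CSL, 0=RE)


Chomsky hierarchy levels:
  Type 3: Regular (DFA/NFA/regex)
  Type 2: Context-free (PDA)
  Type 1: Context-sensitive
  Type 0: Recursively enumerable (TM)
'regular' corresponds to Type 3

3


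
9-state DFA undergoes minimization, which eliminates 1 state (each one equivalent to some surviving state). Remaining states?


Original DFA: 9 states
Redundant states removed: 1
Minimized states = original - removed
= 9 - 1
= 8

8


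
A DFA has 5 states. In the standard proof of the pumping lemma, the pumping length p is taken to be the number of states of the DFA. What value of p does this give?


Pumping lemma for regular languages (standard proof):
Take p = |Q|, the number of DFA states.
Any string of length >= |Q| passes through |Q|+1 states while reading its first |Q| symbols,
so by pigeonhole some state repeats, giving the loop that can be pumped.
Here |Q| = 5
Therefore the proof uses p = 5

5


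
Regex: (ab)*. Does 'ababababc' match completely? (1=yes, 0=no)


Pattern: (ab)*
String: 'ababababc'
Pattern requires: zero or more repetitions of 'ab'
Length 9 is odd -> cannot be (ab)* -> no match
Result: 0

0


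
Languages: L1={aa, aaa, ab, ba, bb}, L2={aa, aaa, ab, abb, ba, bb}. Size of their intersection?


L1 = {aa, aaa, ab, ba, bb}
L2 = {aa, aaa, ab, abb, ba, bb}
Checking each string in L1 against L2:
  'aa': in L2? Yes
  'aaa': in L2? Yes
  'ab': in L2? Yes
  'ba': in L2? Yes
  'bb': in L2? Yes
Intersection = {aa, aaa, ab, ba, bb}
|L1 ∩ L2| = 5

5


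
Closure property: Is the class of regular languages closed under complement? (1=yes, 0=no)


Regular languages are closed under all standard operations:
- Union: Yes (product construction)
- Intersection: Yes (product construction)
- Complement: Yes (swap accept/reject)
- Concatenation: Yes (NFA construction)
Operation: complement -> Closed

1


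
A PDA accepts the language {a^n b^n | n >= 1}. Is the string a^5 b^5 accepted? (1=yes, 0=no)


Language requires equal numbers of a's and b's
PDA pushes for each 'a', pops for each 'b'
Number of a's = 5
Number of b's = 5
5 == 5 -> Accept

1


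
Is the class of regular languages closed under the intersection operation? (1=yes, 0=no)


Regular languages are closed under:
- Union (DFA product construction)
- Intersection (DFA product construction)
- Complement (swap accept/reject states)
- Concatenation (NFA construction)
- Kleene star (NFA construction)
intersection is in this list
Therefore: closed

1


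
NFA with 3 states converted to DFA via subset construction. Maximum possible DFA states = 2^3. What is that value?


NFA has 3 states
Subset construction: each DFA state = subset of NFA states
Maximum subsets = 2^3
2^3 = 8

8


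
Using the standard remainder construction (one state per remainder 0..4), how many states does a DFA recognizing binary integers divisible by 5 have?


Divisibility by 5 is tracked via the remainder mod 5: 0, 1, ..., 4
The construction assigns one state to each remainder
Number of remainders = 5

5


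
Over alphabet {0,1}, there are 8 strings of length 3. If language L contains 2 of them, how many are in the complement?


Alphabet: {0,1}
String length: 3
Total strings of length 3 = 2^3 = 8
Strings in L = 2
Complement = total - |L|
= 8 - 2
= 6

6


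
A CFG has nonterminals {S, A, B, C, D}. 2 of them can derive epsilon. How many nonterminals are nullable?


Nonterminals: {S, A, B, C, D}
A nonterminal is nullable if it can derive epsilon
Counting nullable nonterminals: 2
Total nullable = 2

2


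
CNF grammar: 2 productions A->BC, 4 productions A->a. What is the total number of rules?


CNF allows two rule forms:
  A -> BC (binary): 2 rules
  A -> a (terminal): 4 rules
Total = 2 + 4 = 6

6


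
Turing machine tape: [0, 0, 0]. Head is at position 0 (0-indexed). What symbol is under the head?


Tape: [0, 0, 0]
Positions: 0 1 2
Values:    0 0 0
Head at position 0
tape[0] = 0

0


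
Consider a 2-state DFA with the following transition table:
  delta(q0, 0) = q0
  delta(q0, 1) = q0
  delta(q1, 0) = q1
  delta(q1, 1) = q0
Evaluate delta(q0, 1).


Looking up transition function:
delta(q0, 1) in the table
Row: q0, Column: 1
Result: q0

q0


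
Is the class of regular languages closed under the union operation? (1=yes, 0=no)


Regular languages are closed under:
- Union (DFA product construction)
- Intersection (DFA product construction)
- Complement (swap accept/reject states)
- Concatenation (NFA construction)
- Kleene star (NFA construction)
union is in this list
Therefore: closed

1


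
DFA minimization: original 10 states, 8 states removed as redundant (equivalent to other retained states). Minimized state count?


Original DFA: 10 states
Redundant states removed: 8
Minimized states = original - removed
= 10 - 8
= 2

2


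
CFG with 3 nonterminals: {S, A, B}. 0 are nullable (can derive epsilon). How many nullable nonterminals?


Nonterminals: {S, A, B}
A nonterminal is nullable if it can derive epsilon
Counting nullable nonterminals: 0
Total nullable = 0

0


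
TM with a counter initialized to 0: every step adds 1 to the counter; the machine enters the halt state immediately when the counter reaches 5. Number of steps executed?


Counter starts at 0. Counting sequence:
  Step 1: counter = 1
  Step 2: counter = 2
  Step 3: counter = 3
  Step 4: counter = 4
  Step 5: counter = 5
Counter reached 5 -> halt
Total steps = 5

5


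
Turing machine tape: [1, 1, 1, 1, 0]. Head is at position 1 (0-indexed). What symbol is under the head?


Tape: [1, 1, 1, 1, 0]
Positions: 0 1 2 3 4
Values:    1 1 1 1 0
Head at position 1
tape[1] = 1

1


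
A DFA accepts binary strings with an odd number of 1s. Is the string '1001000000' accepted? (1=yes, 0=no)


DFA has 2 states: q_even (start, accept=no) and q_odd
Processing string '1001000000' character by character:
  Position 0: read '1', 1-count=1 -> q_odd
  Position 1: read '0', 1-count=1 -> q_odd (no change)
  Position 2: read '0', 1-count=1 -> q_odd (no change)
  Position 3: read '1', 1-count=2 -> q_even
  Position 4: read '0', 1-count=2 -> q_even (no change)
  Position 5: read '0', 1-count=2 -> q_even (no change)
  Position 6: read '0', 1-count=2 -> q_even (no change)
  Position 7: read '0', 1-count=2 -> q_even (no change)
  Position 8: read '0', 1-count=2 -> q_even (no change)
  Position 9: read '0', 1-count=2 -> q_even (no change)
Final state: q_even, total 1s = 2 (even); the DFA requires an odd count -> reject

0


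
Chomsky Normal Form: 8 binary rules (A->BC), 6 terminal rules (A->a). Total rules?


CNF allows two rule forms:
  A -> BC (binary): 8 rules
  A -> a (terminal): 6 rules
Total = 8 + 6 = 14

14


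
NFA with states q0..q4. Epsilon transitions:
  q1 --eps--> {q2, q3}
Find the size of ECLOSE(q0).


Starting from q0
Initialize closure = {q0}
q0 has no outgoing epsilon transitions -> nothing to add
Final closure: {q0}
Size = 1

1


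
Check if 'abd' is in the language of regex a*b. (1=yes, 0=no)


Pattern: a*b
String: 'abd'
Pattern requires: zero or more 'a's followed by exactly one 'b'
Found 1 leading 'a's
Remaining: 'bd'
Remaining is not 'b' -> no match
Result: 0

0


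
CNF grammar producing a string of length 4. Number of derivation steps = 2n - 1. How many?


Chomsky Normal Form derivation:
String length n = 4
Each step either:
  - Splits a nonterminal into two (n-1 such steps)
  - Converts a nonterminal to terminal (n such steps)
Total = (n-1) + n = 2n - 1
= 2(4) - 1
= 8 - 1
= 7

7


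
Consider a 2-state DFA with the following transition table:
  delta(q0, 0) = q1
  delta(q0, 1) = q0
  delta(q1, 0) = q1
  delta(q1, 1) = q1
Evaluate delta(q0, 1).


Looking up transition function:
delta(q0, 1) in the table
Row: q0, Column: 1
Result: q0

q0


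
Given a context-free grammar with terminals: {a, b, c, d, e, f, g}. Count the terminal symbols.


Terminal symbols: a, b, c, d, e, f, g
Counting each: a (#1), b (#2), c (#3), d (#4), e (#5), f (#6), g (#7)
Total = 7

7


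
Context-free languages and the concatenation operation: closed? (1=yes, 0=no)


CFL closure properties:
  Closed under: union, concatenation, Kleene star
  NOT closed under: intersection, complement
Operation 'concatenation' is in closed list -> Yes (closed)

1


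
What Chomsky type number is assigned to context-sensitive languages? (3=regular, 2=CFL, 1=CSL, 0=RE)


Chomsky hierarchy levels:
  Type 3: Regular (DFA/NFA/regex)
  Type 2: Context-free (PDA)
  Type 1: Context-sensitive
  Type 0: Recursively enumerable (TM)
'context-sensitive' corresponds to Type 1

1


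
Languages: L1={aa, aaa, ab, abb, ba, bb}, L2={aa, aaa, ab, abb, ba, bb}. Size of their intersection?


L1 = {aa, aaa, ab, abb, ba, bb}
L2 = {aa, aaa, ab, abb, ba, bb}
Checking each string in L1 against L2:
  'aa': in L2? Yes
  'aaa': in L2? Yes
  'ab': in L2? Yes
  'abb': in L2? Yes
  'ba': in L2? Yes
  'bb': in L2? Yes
Intersection = {aa, aaa, ab, abb, ba, bb}
|L1 ∩ L2| = 6

6


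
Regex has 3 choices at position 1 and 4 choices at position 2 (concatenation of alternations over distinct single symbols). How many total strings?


First group: 3 alternatives
Second group: 4 alternatives
Concatenation: each choice from group 1 pairs with each from group 2
Total = 3 x 4 = 12

12


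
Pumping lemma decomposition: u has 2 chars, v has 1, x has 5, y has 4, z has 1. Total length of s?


|s| = |u| + |v| + |x| + |y| + |z|
= 2 + 1 + 5 + 4 + 1
= 3 + 5 + 5
= 8 + 5
= 13

13


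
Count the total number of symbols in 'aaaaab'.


String: 'aaaaab'
Counting characters:
  'a' appears 5 time(s)
  'b' appears 1 time(s)
Total length = 5 + 1 = 6

6


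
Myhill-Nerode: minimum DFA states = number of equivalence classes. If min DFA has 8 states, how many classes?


Myhill-Nerode theorem:
Number of equivalence classes = number of states in minimal DFA
Minimal DFA states = 8
Therefore equivalence classes = 8

8


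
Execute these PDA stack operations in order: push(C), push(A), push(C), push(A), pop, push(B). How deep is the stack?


Tracing stack operations:
  push(C) -> stack = [C], depth=1
  push(A) -> stack = [C,A], depth=2
  push(C) -> stack = [C,A,C], depth=3
  push(A) -> stack = [C,A,C,A], depth=4
  pop -> removed A, stack = [C,A,C], depth=3
  push(B) -> stack = [C,A,C,B], depth=4
Final depth = 4

4


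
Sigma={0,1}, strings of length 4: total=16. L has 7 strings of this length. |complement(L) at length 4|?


Alphabet: {0,1}
String length: 4
Total strings of length 4 = 2^4 = 16
Strings in L = 7
Complement = total - |L|
= 16 - 7
= 9

9


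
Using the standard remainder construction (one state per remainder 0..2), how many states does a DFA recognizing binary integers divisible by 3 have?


Divisibility by 3 is tracked via the remainder mod 3: 0, 1, ..., 2
The construction assigns one state to each remainder
Number of remainders = 3

3


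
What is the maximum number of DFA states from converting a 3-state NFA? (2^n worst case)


NFA has 3 states
Subset construction: each DFA state = subset of NFA states
Maximum subsets = 2^3
2^3 = 8

8


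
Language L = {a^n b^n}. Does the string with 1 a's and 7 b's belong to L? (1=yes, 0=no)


Language requires equal numbers of a's and b's
PDA pushes for each 'a', pops for each 'b'
Number of a's = 1
Number of b's = 7
1 != 7 -> Reject

0


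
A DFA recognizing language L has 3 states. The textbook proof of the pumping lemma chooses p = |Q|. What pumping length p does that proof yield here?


Pumping lemma for regular languages (standard proof):
Take p = |Q|, the number of DFA states.
Any string of length >= |Q| passes through |Q|+1 states while reading its first |Q| symbols,
so by pigeonhole some state repeats, giving the loop that can be pumped.
Here |Q| = 3
Therefore the proof uses p = 3

3


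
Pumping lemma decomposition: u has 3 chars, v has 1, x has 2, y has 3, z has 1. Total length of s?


|s| = |u| + |v| + |x| + |y| + |z|
= 3 + 1 + 2 + 3 + 1
= 4 + 2 + 4
= 6 + 4
= 10

10


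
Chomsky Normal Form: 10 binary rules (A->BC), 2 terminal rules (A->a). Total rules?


CNF allows two rule forms:
  A -> BC (binary): 10 rules
  A -> a (terminal): 2 rules
Total = 10 + 2 = 12

12


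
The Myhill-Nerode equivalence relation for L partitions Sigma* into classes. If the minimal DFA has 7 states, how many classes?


Myhill-Nerode theorem:
Number of equivalence classes = number of states in minimal DFA
Minimal DFA states = 7
Therefore equivalence classes = 7

7


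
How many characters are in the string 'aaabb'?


String: 'aaabb'
Counting characters:
  'a' appears 3 time(s)
  'b' appears 2 time(s)
Total length = 3 + 2 = 5

5


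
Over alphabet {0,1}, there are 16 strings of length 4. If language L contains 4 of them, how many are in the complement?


Alphabet: {0,1}
String length: 4
Total strings of length 4 = 2^4 = 16
Strings in L = 4
Complement = total - |L|
= 16 - 4
= 12

12


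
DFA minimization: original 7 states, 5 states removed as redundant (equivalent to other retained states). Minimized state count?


Original DFA: 7 states
Redundant states removed: 5
Minimized states = original - removed
= 7 - 5
= 2

2


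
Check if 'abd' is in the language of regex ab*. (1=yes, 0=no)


Pattern: ab*
String: 'abd'
Pattern requires: exactly one 'a' followed by zero or more 'b's
First char is 'a' -> OK
Rest 'bd': all b's? No
Result: 0

0


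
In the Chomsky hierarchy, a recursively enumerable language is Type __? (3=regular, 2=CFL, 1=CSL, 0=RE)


Chomsky hierarchy levels:
  Type 3: Regular (DFA/NFA/regex)
  Type 2: Context-free (PDA)
  Type 1: Context-sensitive
  Type 0: Recursively enumerable (TM)
'recursively enumerable' corresponds to Type 0

0


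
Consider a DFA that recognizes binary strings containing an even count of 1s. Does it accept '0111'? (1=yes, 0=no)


DFA has 2 states: q_even (start, accept=yes) and q_odd
Processing string '0111' character by character:
  Position 0: read '0', 1-count=0 -> q_even (no change)
  Position 1: read '1', 1-count=1 -> q_odd
  Position 2: read '1', 1-count=2 -> q_even
  Position 3: read '1', 1-count=3 -> q_odd
Final state: q_odd, total 1s = 3 (odd); the DFA requires an even count -> reject

0


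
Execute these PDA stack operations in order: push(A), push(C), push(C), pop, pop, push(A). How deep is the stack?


Tracing stack operations:
  push(A) -> stack = [A], depth=1
  push(C) -> stack = [A,C], depth=2
  push(C) -> stack = [A,C,C], depth=3
  pop -> removed C, stack = [A,C], depth=2
  pop -> removed C, stack = [A], depth=1
  push(A) -> stack = [A,A], depth=2
Final depth = 2

2


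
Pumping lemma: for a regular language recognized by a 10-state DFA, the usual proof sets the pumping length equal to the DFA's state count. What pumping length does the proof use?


Pumping lemma for regular languages (standard proof):
Take p = |Q|, the number of DFA states.
Any string of length >= |Q| passes through |Q|+1 states while reading its first |Q| symbols,
so by pigeonhole some state repeats, giving the loop that can be pumped.
Here |Q| = 10
Therefore the proof uses p = 10

10


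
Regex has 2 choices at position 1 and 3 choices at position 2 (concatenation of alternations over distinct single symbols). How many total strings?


First group: 2 alternatives
Second group: 3 alternatives
Concatenation: each choice from group 1 pairs with each from group 2
Total = 2 x 3 = 6

6


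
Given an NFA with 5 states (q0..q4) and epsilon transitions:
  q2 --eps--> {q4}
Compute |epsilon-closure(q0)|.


Starting from q0
Initialize closure = {q0}
q0 has no outgoing epsilon transitions -> nothing to add
Final closure: {q0}
Size = 1

1


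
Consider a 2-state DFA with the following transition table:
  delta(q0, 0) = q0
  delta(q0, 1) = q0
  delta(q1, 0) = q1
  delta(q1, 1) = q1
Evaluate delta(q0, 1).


Looking up transition function:
delta(q0, 1) in the table
Row: q0, Column: 1
Result: q0

q0


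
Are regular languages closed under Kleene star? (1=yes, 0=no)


Regular languages are closed under:
- Union (DFA product construction)
- Intersection (DFA product construction)
- Complement (swap accept/reject states)
- Concatenation (NFA construction)
- Kleene star (NFA construction)
Kleene star is in this list
Therefore: closed

1


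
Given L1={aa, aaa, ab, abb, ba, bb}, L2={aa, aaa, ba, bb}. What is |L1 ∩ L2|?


L1 = {aa, aaa, ab, abb, ba, bb}
L2 = {aa, aaa, ba, bb}
Checking each string in L1 against L2:
  'aa': in L2? Yes
  'aaa': in L2? Yes
  'ab': in L2? No
  'abb': in L2? No
  'ba': in L2? Yes
  'bb': in L2? Yes
Intersection = {aa, aaa, ba, bb}
|L1 ∩ L2| = 4

4


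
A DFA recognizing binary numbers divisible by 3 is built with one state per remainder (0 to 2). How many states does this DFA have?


Divisibility by 3 is tracked via the remainder mod 3: 0, 1, ..., 2
The construction assigns one state to each remainder
Number of remainders = 3

3


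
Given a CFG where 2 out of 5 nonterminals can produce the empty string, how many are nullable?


Nonterminals: {S, A, B, C, D}
A nonterminal is nullable if it can derive epsilon
Counting nullable nonterminals: 2
Total nullable = 2

2


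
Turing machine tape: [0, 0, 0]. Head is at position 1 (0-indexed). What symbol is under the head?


Tape: [0, 0, 0]
Positions: 0 1 2
Values:    0 0 0
Head at position 1
tape[1] = 0

0


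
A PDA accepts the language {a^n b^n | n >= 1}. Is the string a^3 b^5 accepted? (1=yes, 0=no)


Language requires equal numbers of a's and b's
PDA pushes for each 'a', pops for each 'b'
Number of a's = 3
Number of b's = 5
3 != 5 -> Reject

0


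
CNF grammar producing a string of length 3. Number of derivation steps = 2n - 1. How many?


Chomsky Normal Form derivation:
String length n = 3
Each step either:
  - Splits a nonterminal into two (n-1 such steps)
  - Converts a nonterminal to terminal (n such steps)
Total = (n-1) + n = 2n - 1
= 2(3) - 1
= 6 - 1
= 5

5


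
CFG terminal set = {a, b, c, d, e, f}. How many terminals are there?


Terminal symbols: a, b, c, d, e, f
Counting each: a (#1), b (#2), c (#3), d (#4), e (#5), f (#6)
Total = 6

6


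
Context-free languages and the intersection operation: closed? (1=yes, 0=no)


CFL closure properties:
  Closed under: union, concatenation, Kleene star
  NOT closed under: intersection, complement
Operation 'intersection' is in not-closed list -> No (not closed)

0


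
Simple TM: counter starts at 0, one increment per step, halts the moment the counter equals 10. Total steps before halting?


Counter starts at 0. Counting sequence:
  Step 1: counter = 1
  Step 2: counter = 2
  Step 3: counter = 3
  Step 4: counter = 4
  Step 5: counter = 5
  Step 6: counter = 6
  ...
  Step 10: counter = 10
Counter reached 10 -> halt
Total steps = 10

10


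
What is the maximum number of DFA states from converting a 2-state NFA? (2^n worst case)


NFA has 2 states
Subset construction: each DFA state = subset of NFA states
Maximum subsets = 2^2
2^2 = 4

4


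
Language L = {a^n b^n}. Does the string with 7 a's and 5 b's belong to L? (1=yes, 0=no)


Language requires equal numbers of a's and b's
PDA pushes for each 'a', pops for each 'b'
Number of a's = 7
Number of b's = 5
7 != 5 -> Reject

0


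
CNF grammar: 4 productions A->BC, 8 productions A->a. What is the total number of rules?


CNF allows two rule forms:
  A -> BC (binary): 4 rules
  A -> a (terminal): 8 rules
Total = 4 + 8 = 12

12


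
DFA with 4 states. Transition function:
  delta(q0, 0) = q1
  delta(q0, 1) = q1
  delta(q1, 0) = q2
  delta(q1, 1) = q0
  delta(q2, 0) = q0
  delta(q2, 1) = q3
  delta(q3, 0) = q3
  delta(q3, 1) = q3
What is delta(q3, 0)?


Looking up transition function:
delta(q3, 0) in the table
Row: q3, Column: 0
Result: q3

q3


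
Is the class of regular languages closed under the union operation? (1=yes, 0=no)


Regular languages are closed under:
- Union (DFA product construction)
- Intersection (DFA product construction)
- Complement (swap accept/reject states)
- Concatenation (NFA construction)
- Kleene star (NFA construction)
union is in this list
Therefore: closed

1


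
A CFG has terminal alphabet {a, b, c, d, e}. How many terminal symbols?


Terminal symbols: a, b, c, d, e
Counting each: a (#1), b (#2), c (#3), d (#4), e (#5)
Total = 5

5
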